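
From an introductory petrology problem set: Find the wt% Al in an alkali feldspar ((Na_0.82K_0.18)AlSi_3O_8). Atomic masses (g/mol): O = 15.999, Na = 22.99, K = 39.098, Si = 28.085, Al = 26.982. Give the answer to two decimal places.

10.18 mass %

M((Na_0.82K_0.18)AlSi_3O_8) = 265.118 g/mol.
Al contributes 1 × 26.982 = 26.982 g per mole.
26.982/265.118 = 0.1018 → 10.18%.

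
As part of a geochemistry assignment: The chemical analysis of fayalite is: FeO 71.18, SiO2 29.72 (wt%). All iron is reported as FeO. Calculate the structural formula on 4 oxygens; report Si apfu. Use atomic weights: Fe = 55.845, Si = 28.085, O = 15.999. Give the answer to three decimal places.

FeO: 71.18/71.844 = 0.99076 mol → 0.99076 mol Fe, 0.99076 mol O.
SiO2: 29.72/60.083 = 0.49465 mol → 0.49465 mol Si, 0.98930 mol O.
Total oxygen = 1.98006 mol. Normalization factor = 4/1.98006 = 2.02014.
Si per 4 O = 0.49465 × 2.02014 = 0.999.

0.999 Si apfu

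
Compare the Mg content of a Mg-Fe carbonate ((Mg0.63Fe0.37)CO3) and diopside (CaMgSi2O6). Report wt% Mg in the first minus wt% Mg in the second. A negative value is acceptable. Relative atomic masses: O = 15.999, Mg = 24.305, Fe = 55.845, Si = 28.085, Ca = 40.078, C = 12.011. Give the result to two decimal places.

Mg in (Mg0.63Fe0.37)CO3: molar mass 95.983 g/mol; 0.63×24.305 = 15.312 g → 15.95 wt%.
Mg in CaMgSi2O6: molar mass 216.547 g/mol; 1×24.305 = 24.305 g → 11.22 wt%.
Difference = 15.95 − 11.22 = 4.73 percentage points.

4.73 percentage points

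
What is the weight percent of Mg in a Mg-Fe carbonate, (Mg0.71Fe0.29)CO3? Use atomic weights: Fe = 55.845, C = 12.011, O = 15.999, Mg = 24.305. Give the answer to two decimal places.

Formula mass = 0.71·24.305 + 0.29·55.845 + 1·12.011 + 3·15.999 = 93.460 g/mol, of which 17.257 g is Mg.
So Mg makes up 17.257/93.460 = 0.1846 of the mass, i.e. 18.46%.

18.46 mass %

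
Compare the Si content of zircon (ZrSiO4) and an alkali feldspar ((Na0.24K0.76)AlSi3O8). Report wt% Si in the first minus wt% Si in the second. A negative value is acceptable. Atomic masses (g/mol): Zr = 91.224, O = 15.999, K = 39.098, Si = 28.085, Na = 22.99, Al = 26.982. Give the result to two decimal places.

-15.38 percentage points

Si in ZrSiO4: molar mass 183.305 g/mol; 1×28.085 = 28.085 g → 15.32 wt%.
Si in (Na0.24K0.76)AlSi3O8: molar mass 274.461 g/mol; 3×28.085 = 84.255 g → 30.70 wt%.
Difference = 15.32 − 30.70 = -15.38 percentage points.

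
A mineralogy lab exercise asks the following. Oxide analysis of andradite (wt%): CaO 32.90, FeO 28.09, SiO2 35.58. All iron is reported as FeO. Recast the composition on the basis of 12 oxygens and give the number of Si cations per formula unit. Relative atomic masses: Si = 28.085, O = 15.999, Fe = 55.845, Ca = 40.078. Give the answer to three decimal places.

3.287 Si apfu

CaO (M=56.077): mol = 0.58669; Ca = 0.58669, O = 0.58669.
FeO (M=71.844): mol = 0.39099; Fe = 0.39099, O = 0.39099.
SiO2 (M=60.083): mol = 0.59218; Si = 0.59218, O = 1.18436.
ΣO = 2.16204; factor = 12/ΣO = 5.55031.
Si apfu = 0.59218 × 5.55031 = 3.287.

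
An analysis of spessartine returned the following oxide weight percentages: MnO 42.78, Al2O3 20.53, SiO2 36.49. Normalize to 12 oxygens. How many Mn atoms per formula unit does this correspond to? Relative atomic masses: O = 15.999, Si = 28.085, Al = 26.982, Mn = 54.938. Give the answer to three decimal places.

2.988 Mn apfu

MnO (M=70.937): mol = 0.60307; Mn = 0.60307, O = 0.60307.
Al2O3 (M=101.961): mol = 0.20135; Al = 0.40270, O = 0.60405.
SiO2 (M=60.083): mol = 0.60733; Si = 0.60733, O = 1.21466.
ΣO = 2.42178; factor = 12/ΣO = 4.95503.
Mn apfu = 0.60307 × 4.95503 = 2.988.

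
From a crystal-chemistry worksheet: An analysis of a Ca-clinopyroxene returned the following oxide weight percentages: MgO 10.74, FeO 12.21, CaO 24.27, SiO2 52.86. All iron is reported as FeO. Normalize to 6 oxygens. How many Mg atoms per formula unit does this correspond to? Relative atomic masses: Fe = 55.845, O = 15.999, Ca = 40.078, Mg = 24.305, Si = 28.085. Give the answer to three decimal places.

10.74 wt% MgO ÷ 40.304 g/mol = 0.26647 mol, giving 0.26647 Mg and 0.26647 O.
12.21 wt% FeO ÷ 71.844 g/mol = 0.16995 mol, giving 0.16995 Fe and 0.16995 O.
24.27 wt% CaO ÷ 56.077 g/mol = 0.43280 mol, giving 0.43280 Ca and 0.43280 O.
52.86 wt% SiO2 ÷ 60.083 g/mol = 0.87978 mol, giving 0.87978 Si and 1.75956 O.
Oxygen sums to 2.62878; scaling by 6/2.62878 = 2.28243 puts the formula on 6 O.
Mg: 0.26647 × 2.28243 = 0.608 atoms per formula unit.

0.608 Mg apfu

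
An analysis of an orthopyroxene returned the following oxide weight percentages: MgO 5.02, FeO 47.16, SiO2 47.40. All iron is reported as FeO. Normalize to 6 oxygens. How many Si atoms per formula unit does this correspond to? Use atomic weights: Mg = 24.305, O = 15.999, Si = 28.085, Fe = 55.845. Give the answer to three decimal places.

MgO (M=40.304): mol = 0.12455; Mg = 0.12455, O = 0.12455.
FeO (M=71.844): mol = 0.65642; Fe = 0.65642, O = 0.65642.
SiO2 (M=60.083): mol = 0.78891; Si = 0.78891, O = 1.57782.
ΣO = 2.35879; factor = 6/ΣO = 2.54368.
Si apfu = 0.78891 × 2.54368 = 2.007.

2.007 Si apfu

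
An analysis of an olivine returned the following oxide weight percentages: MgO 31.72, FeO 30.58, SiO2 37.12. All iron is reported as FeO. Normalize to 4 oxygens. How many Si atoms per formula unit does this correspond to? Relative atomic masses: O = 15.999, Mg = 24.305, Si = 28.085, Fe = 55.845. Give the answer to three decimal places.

MgO (M=40.304): mol = 0.78702; Mg = 0.78702, O = 0.78702.
FeO (M=71.844): mol = 0.42564; Fe = 0.42564, O = 0.42564.
SiO2 (M=60.083): mol = 0.61781; Si = 0.61781, O = 1.23562.
ΣO = 2.44828; factor = 4/ΣO = 1.63380.
Si apfu = 0.61781 × 1.63380 = 1.009.

1.009 Si apfu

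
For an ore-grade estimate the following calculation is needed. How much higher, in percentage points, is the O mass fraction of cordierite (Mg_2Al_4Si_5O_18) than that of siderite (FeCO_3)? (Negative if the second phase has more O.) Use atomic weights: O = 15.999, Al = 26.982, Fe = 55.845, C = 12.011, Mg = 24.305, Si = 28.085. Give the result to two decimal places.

O in Mg_2Al_4Si_5O_18: molar mass 584.945 g/mol; 18×15.999 = 287.982 g → 49.23 wt%.
O in FeCO_3: molar mass 115.853 g/mol; 3×15.999 = 47.997 g → 41.43 wt%.
Difference = 49.23 − 41.43 = 7.80 percentage points.

7.80 percentage points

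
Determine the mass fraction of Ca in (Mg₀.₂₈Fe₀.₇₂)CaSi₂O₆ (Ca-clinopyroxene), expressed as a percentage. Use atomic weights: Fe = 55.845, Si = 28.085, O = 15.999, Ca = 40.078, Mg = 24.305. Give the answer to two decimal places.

M((Mg₀.₂₈Fe₀.₇₂)CaSi₂O₆) = 239.256 g/mol.
Ca contributes 1 × 40.078 = 40.078 g per mole.
40.078/239.256 = 0.1675 → 16.75%.

16.75 wt%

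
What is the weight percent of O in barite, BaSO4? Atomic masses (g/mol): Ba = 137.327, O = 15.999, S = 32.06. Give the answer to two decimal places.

Molar mass of BaSO4: 1*137.327 + 1*32.06 + 4*15.999 = 233.383 g/mol.
Mass of O per formula unit: 4 × 15.999 = 63.996 g.
Weight fraction O = 63.996 / 233.383 = 0.2742.

27.42 weight percent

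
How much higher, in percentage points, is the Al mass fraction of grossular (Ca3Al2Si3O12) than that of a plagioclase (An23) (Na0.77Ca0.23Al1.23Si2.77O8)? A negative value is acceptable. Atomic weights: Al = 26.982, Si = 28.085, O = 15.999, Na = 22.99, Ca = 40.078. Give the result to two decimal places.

Al in Ca3Al2Si3O12: molar mass 450.441 g/mol; 2×26.982 = 53.964 g → 11.98 wt%.
Al in Na0.77Ca0.23Al1.23Si2.77O8: molar mass 265.896 g/mol; 1.23×26.982 = 33.188 g → 12.48 wt%.
Difference = 11.98 − 12.48 = -0.50 percentage points.

-0.50 percentage points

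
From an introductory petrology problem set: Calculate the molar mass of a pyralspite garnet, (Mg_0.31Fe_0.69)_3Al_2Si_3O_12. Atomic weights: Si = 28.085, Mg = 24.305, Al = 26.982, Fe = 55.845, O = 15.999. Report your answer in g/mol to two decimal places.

468.41 g/mol

M = 0.93*24.305 + 2.07*55.845 + 2*26.982 + 3*28.085 + 12*15.999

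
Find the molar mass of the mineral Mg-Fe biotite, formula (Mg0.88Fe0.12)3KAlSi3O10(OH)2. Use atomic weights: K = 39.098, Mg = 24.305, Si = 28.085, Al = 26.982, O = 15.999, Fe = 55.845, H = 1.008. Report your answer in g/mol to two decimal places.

Mg: 2.64 × 24.305 = 64.1652
Fe: 0.36 × 55.845 = 20.1042
K: 1 × 39.098 = 39.0980
Al: 1 × 26.982 = 26.9820
Si: 3 × 28.085 = 84.2550
O: 12 × 15.999 = 191.9880
H: 2 × 1.008 = 2.0160
Summing the contributions gives the formula mass.

428.61 g/mol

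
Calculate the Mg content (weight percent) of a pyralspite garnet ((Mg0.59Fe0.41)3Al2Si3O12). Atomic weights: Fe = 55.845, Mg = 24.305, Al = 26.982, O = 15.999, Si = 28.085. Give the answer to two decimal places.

9.73 weight percent

Molar mass of (Mg0.59Fe0.41)3Al2Si3O12: 1.77*24.305 + 1.23*55.845 + 2*26.982 + 3*28.085 + 12*15.999 = 441.916 g/mol.
Mass of Mg per formula unit: 1.77 × 24.305 = 43.020 g.
Weight fraction Mg = 43.020 / 441.916 = 0.0973.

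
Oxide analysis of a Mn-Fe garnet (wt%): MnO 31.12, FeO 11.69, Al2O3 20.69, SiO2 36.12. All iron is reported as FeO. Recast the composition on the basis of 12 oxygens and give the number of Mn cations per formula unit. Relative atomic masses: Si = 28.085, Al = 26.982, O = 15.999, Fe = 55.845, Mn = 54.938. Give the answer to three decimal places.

31.12 wt% MnO ÷ 70.937 g/mol = 0.43870 mol, giving 0.43870 Mn and 0.43870 O.
11.69 wt% FeO ÷ 71.844 g/mol = 0.16271 mol, giving 0.16271 Fe and 0.16271 O.
20.69 wt% Al2O3 ÷ 101.961 g/mol = 0.20292 mol, giving 0.40584 Al and 0.60876 O.
36.12 wt% SiO2 ÷ 60.083 g/mol = 0.60117 mol, giving 0.60117 Si and 1.20234 O.
Oxygen sums to 2.41251; scaling by 12/2.41251 = 4.97407 puts the formula on 12 O.
Mn: 0.43870 × 4.97407 = 2.182 atoms per formula unit.

2.182 Mn apfu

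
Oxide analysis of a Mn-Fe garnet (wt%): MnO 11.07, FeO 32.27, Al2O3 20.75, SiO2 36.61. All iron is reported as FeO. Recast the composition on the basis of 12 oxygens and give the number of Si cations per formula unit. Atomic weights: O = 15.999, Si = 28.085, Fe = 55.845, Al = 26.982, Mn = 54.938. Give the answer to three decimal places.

11.07 wt% MnO ÷ 70.937 g/mol = 0.15605 mol, giving 0.15605 Mn and 0.15605 O.
32.27 wt% FeO ÷ 71.844 g/mol = 0.44917 mol, giving 0.44917 Fe and 0.44917 O.
20.75 wt% Al2O3 ÷ 101.961 g/mol = 0.20351 mol, giving 0.40702 Al and 0.61053 O.
36.61 wt% SiO2 ÷ 60.083 g/mol = 0.60932 mol, giving 0.60932 Si and 1.21864 O.
Oxygen sums to 2.43439; scaling by 12/2.43439 = 4.92937 puts the formula on 12 O.
Si: 0.60932 × 4.92937 = 3.004 atoms per formula unit.

3.004 Si apfu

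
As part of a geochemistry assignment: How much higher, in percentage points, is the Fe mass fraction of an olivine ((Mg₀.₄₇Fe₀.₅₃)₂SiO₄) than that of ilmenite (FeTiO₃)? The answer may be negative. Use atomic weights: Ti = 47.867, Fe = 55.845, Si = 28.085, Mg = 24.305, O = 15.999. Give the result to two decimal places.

-2.81 percentage points

First mineral: 59.196 g Fe in 174.123 g formula = 34.00 wt% Fe.
Second mineral: 55.845 g Fe in 151.709 g formula = 36.81 wt% Fe.
34.00% − 36.81% gives a difference of -2.81 percentage points.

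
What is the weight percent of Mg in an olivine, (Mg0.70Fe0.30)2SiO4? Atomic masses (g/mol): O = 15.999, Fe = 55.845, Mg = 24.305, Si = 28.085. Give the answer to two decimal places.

Molar mass of (Mg0.70Fe0.30)2SiO4: 1.40×24.305 + 0.60×55.845 + 1×28.085 + 4×15.999 = 159.615 g/mol.
Mass of Mg per formula unit: 1.40 × 24.305 = 34.027 g.
Weight fraction Mg = 34.027 / 159.615 = 0.2132.

21.32 mass %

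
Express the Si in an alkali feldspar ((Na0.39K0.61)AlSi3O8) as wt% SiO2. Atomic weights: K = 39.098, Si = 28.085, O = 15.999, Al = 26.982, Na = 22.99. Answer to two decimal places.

66.26 wt%

Formula mass = 272.045 g/mol.
3 Si → 3.0000 mol SiO2 per formula unit; M(SiO2) = 60.083, so SiO2 mass = 180.249 g.
180.249/272.045 × 100 = 66.26 wt%.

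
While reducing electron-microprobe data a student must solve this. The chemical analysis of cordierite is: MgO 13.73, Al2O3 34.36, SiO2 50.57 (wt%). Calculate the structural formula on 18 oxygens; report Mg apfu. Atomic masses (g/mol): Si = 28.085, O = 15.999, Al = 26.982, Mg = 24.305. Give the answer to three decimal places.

2.020 Mg apfu

13.73 wt% MgO ÷ 40.304 g/mol = 0.34066 mol, giving 0.34066 Mg and 0.34066 O.
34.36 wt% Al2O3 ÷ 101.961 g/mol = 0.33699 mol, giving 0.67398 Al and 1.01097 O.
50.57 wt% SiO2 ÷ 60.083 g/mol = 0.84167 mol, giving 0.84167 Si and 1.68334 O.
Oxygen sums to 3.03497; scaling by 18/3.03497 = 5.93087 puts the formula on 18 O.
Mg: 0.34066 × 5.93087 = 2.020 atoms per formula unit.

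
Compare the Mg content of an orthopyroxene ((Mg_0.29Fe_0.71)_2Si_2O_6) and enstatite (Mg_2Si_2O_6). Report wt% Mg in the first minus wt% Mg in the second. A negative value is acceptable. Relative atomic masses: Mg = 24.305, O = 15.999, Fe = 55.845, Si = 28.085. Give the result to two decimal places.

-18.47 percentage points

First mineral: 14.097 g Mg in 245.561 g formula = 5.74 wt% Mg.
Second mineral: 48.610 g Mg in 200.774 g formula = 24.21 wt% Mg.
5.74% − 24.21% gives a difference of -18.47 percentage points.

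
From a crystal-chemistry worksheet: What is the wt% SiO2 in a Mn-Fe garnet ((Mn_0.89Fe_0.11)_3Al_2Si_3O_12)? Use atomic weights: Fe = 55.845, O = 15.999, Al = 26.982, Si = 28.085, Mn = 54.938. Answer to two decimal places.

36.39 wt%

Molar mass of (Mn_0.89Fe_0.11)_3Al_2Si_3O_12 = 2.67×54.938 + 0.33×55.845 + 2×26.982 + 3×28.085 + 12×15.999 = 495.320 g/mol.
Each formula unit contains 3 Si, equivalent to 3/1 = 3.0000 mol SiO2.
M(SiO2) = 1×28.085 + 2×15.999 = 60.083 g/mol.
Mass of SiO2 per formula unit = 3.0000 × 60.083 = 180.249 g.
SiO2 wt% = 180.249 / 495.320 × 100 = 36.39%.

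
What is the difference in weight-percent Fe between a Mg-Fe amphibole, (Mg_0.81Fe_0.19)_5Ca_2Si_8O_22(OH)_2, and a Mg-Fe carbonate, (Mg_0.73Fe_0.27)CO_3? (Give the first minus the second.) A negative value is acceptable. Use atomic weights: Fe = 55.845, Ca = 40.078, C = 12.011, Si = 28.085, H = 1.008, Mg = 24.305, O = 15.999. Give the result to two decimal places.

-9.94 percentage points

Fe in (Mg_0.81Fe_0.19)_5Ca_2Si_8O_22(OH)_2: molar mass 842.316 g/mol; 0.95×55.845 = 53.053 g → 6.30 wt%.
Fe in (Mg_0.73Fe_0.27)CO_3: molar mass 92.829 g/mol; 0.27×55.845 = 15.078 g → 16.24 wt%.
Difference = 6.30 − 16.24 = -9.94 percentage points.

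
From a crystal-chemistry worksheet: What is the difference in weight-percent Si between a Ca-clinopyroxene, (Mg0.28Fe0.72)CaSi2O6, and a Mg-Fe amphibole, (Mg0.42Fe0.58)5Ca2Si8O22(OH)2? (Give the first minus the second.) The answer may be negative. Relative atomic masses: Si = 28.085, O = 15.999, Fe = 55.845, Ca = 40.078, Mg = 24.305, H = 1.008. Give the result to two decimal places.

-1.38 percentage points

Si in (Mg0.28Fe0.72)CaSi2O6: molar mass 239.256 g/mol; 2×28.085 = 56.170 g → 23.48 wt%.
Si in (Mg0.42Fe0.58)5Ca2Si8O22(OH)2: molar mass 903.819 g/mol; 8×28.085 = 224.680 g → 24.86 wt%.
Difference = 23.48 − 24.86 = -1.38 percentage points.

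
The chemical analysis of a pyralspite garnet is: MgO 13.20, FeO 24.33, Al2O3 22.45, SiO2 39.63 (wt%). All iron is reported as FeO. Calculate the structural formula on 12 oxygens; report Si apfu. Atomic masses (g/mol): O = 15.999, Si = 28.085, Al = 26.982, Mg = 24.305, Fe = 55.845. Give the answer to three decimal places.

13.20 wt% MgO ÷ 40.304 g/mol = 0.32751 mol, giving 0.32751 Mg and 0.32751 O.
24.33 wt% FeO ÷ 71.844 g/mol = 0.33865 mol, giving 0.33865 Fe and 0.33865 O.
22.45 wt% Al2O3 ÷ 101.961 g/mol = 0.22018 mol, giving 0.44036 Al and 0.66054 O.
39.63 wt% SiO2 ÷ 60.083 g/mol = 0.65959 mol, giving 0.65959 Si and 1.31918 O.
Oxygen sums to 2.64588; scaling by 12/2.64588 = 4.53535 puts the formula on 12 O.
Si: 0.65959 × 4.53535 = 2.991 atoms per formula unit.

2.991 Si apfu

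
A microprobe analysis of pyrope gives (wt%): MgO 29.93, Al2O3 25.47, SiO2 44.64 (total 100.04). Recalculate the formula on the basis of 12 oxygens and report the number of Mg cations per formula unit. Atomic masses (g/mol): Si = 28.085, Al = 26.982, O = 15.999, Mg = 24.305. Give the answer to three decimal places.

MgO (M=40.304): mol = 0.74261; Mg = 0.74261, O = 0.74261.
Al2O3 (M=101.961): mol = 0.24980; Al = 0.49960, O = 0.74940.
SiO2 (M=60.083): mol = 0.74297; Si = 0.74297, O = 1.48594.
ΣO = 2.97795; factor = 12/ΣO = 4.02962.
Mg apfu = 0.74261 × 4.02962 = 2.992.

2.992 Mg apfu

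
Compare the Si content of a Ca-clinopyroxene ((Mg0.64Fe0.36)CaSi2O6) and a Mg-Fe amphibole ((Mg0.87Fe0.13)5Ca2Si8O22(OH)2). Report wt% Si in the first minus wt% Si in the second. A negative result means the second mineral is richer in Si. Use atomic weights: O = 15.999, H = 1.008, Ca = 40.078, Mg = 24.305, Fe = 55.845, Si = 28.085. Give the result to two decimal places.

M((Mg0.64Fe0.36)CaSi2O6) = 227.901 g/mol, so wt% Si = 56.170/227.901 × 100 = 24.65%.
M((Mg0.87Fe0.13)5Ca2Si8O22(OH)2) = 832.854 g/mol, so wt% Si = 224.680/832.854 × 100 = 26.98%.
24.65 − 26.98 = -2.33 pp.

-2.33 percentage points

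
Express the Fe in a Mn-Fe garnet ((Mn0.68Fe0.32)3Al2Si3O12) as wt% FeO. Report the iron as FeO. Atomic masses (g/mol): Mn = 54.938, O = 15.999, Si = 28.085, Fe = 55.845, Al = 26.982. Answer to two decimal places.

13.91 wt%

Formula mass = 495.892 g/mol.
0.96 Fe → 0.9600 mol FeO per formula unit; M(FeO) = 71.844, so FeO mass = 68.970 g.
68.970/495.892 × 100 = 13.91 wt%.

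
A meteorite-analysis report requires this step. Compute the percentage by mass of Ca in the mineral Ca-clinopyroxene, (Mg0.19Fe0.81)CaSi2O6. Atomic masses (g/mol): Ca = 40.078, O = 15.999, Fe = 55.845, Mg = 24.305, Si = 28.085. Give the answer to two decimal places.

16.55 wt%

Formula mass = 0.19*24.305 + 0.81*55.845 + 1*40.078 + 2*28.085 + 6*15.999 = 242.094 g/mol, of which 40.078 g is Ca.
So Ca makes up 40.078/242.094 = 0.1655 of the mass, i.e. 16.55%.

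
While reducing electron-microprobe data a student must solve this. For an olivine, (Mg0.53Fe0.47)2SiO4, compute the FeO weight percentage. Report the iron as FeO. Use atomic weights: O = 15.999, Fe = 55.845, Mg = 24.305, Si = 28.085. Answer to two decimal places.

39.65 wt%

M((Mg0.53Fe0.47)2SiO4) = 170.339 g/mol; M(FeO) = 71.844 g/mol.
Moles FeO per formula unit = 0.94 Fe ÷ 1 = 0.9400.
FeO fraction = (0.9400 × 71.844) / 170.339 = 67.533/170.339 = 0.3965.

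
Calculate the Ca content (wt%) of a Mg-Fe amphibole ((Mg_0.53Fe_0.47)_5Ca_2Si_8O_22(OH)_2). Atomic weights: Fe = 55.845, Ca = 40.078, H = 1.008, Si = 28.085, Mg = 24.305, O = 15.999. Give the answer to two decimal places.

Molar mass of (Mg_0.53Fe_0.47)_5Ca_2Si_8O_22(OH)_2: 2.65×24.305 + 2.35×55.845 + 2×40.078 + 8×28.085 + 24×15.999 + 2×1.008 = 886.472 g/mol.
Mass of Ca per formula unit: 2 × 40.078 = 80.156 g.
Weight fraction Ca = 80.156 / 886.472 = 0.0904.

9.04 wt%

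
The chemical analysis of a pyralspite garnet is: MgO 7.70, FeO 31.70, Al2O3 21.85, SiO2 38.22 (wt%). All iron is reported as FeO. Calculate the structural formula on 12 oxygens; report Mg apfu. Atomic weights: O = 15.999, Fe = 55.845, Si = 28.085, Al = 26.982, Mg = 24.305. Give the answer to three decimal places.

7.70 wt% MgO ÷ 40.304 g/mol = 0.19105 mol, giving 0.19105 Mg and 0.19105 O.
31.70 wt% FeO ÷ 71.844 g/mol = 0.44123 mol, giving 0.44123 Fe and 0.44123 O.
21.85 wt% Al2O3 ÷ 101.961 g/mol = 0.21430 mol, giving 0.42860 Al and 0.64290 O.
38.22 wt% SiO2 ÷ 60.083 g/mol = 0.63612 mol, giving 0.63612 Si and 1.27224 O.
Oxygen sums to 2.54742; scaling by 12/2.54742 = 4.71065 puts the formula on 12 O.
Mg: 0.19105 × 4.71065 = 0.900 atoms per formula unit.

0.900 Mg apfu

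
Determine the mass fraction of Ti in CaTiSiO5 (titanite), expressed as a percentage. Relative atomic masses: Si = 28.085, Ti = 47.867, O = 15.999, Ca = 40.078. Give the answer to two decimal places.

Molar mass of CaTiSiO5: 1·40.078 + 1·47.867 + 1·28.085 + 5·15.999 = 196.025 g/mol.
Mass of Ti per formula unit: 1 × 47.867 = 47.867 g.
Weight fraction Ti = 47.867 / 196.025 = 0.2442.

24.42 weight percent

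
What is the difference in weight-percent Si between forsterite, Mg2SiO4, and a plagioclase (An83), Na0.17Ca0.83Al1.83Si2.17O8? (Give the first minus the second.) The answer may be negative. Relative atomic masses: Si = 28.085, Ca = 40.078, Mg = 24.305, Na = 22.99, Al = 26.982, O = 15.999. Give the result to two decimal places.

-2.16 percentage points

Si in Mg2SiO4: molar mass 140.691 g/mol; 1×28.085 = 28.085 g → 19.96 wt%.
Si in Na0.17Ca0.83Al1.83Si2.17O8: molar mass 275.487 g/mol; 2.17×28.085 = 60.944 g → 22.12 wt%.
Difference = 19.96 − 22.12 = -2.16 percentage points.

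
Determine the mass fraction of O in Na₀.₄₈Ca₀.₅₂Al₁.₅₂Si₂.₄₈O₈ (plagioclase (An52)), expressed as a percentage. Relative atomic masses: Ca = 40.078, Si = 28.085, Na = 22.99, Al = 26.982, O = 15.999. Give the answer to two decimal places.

47.31 wt%

Molar mass of Na₀.₄₈Ca₀.₅₂Al₁.₅₂Si₂.₄₈O₈: 0.48·22.99 + 0.52·40.078 + 1.52·26.982 + 2.48·28.085 + 8·15.999 = 270.531 g/mol.
Mass of O per formula unit: 8 × 15.999 = 127.992 g.
Weight fraction O = 127.992 / 270.531 = 0.4731.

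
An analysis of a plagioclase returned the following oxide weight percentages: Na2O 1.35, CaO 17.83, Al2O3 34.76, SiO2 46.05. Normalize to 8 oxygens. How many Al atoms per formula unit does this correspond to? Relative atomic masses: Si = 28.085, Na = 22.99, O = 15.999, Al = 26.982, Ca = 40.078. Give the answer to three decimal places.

Na2O: 1.35/61.979 = 0.02178 mol → 0.04356 mol Na, 0.02178 mol O.
CaO: 17.83/56.077 = 0.31796 mol → 0.31796 mol Ca, 0.31796 mol O.
Al2O3: 34.76/101.961 = 0.34091 mol → 0.68182 mol Al, 1.02273 mol O.
SiO2: 46.05/60.083 = 0.76644 mol → 0.76644 mol Si, 1.53288 mol O.
Total oxygen = 2.89535 mol. Normalization factor = 8/2.89535 = 2.76305.
Al per 8 O = 0.68182 × 2.76305 = 1.884.

1.884 Al apfu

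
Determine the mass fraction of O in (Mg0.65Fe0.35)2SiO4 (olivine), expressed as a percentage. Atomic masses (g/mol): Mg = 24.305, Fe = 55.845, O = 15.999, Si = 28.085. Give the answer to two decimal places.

39.32 weight percent

Formula mass = 1.30*24.305 + 0.70*55.845 + 1*28.085 + 4*15.999 = 162.769 g/mol, of which 63.996 g is O.
So O makes up 63.996/162.769 = 0.3932 of the mass, i.e. 39.32%.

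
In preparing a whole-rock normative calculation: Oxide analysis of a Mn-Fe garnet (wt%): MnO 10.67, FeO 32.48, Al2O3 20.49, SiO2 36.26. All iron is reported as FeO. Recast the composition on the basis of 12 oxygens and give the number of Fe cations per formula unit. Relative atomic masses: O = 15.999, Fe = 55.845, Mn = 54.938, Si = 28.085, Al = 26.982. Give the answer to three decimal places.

2.249 Fe apfu

MnO: 10.67/70.937 = 0.15042 mol → 0.15042 mol Mn, 0.15042 mol O.
FeO: 32.48/71.844 = 0.45209 mol → 0.45209 mol Fe, 0.45209 mol O.
Al2O3: 20.49/101.961 = 0.20096 mol → 0.40192 mol Al, 0.60288 mol O.
SiO2: 36.26/60.083 = 0.60350 mol → 0.60350 mol Si, 1.20700 mol O.
Total oxygen = 2.41239 mol. Normalization factor = 12/2.41239 = 4.97432.
Fe per 12 O = 0.45209 × 4.97432 = 2.249.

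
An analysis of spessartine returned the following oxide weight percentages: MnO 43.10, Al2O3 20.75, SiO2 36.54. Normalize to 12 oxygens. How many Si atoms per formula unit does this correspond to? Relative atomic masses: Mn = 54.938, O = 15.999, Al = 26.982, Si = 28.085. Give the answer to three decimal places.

2.998 Si apfu

MnO (M=70.937): mol = 0.60758; Mn = 0.60758, O = 0.60758.
Al2O3 (M=101.961): mol = 0.20351; Al = 0.40702, O = 0.61053.
SiO2 (M=60.083): mol = 0.60816; Si = 0.60816, O = 1.21632.
ΣO = 2.43443; factor = 12/ΣO = 4.92929.
Si apfu = 0.60816 × 4.92929 = 2.998.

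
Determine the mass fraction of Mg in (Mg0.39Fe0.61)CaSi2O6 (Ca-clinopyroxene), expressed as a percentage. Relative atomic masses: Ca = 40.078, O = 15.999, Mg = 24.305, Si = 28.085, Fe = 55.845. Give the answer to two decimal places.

4.02 wt%

Formula mass = 0.39*24.305 + 0.61*55.845 + 1*40.078 + 2*28.085 + 6*15.999 = 235.786 g/mol, of which 9.479 g is Mg.
So Mg makes up 9.479/235.786 = 0.0402 of the mass, i.e. 4.02%.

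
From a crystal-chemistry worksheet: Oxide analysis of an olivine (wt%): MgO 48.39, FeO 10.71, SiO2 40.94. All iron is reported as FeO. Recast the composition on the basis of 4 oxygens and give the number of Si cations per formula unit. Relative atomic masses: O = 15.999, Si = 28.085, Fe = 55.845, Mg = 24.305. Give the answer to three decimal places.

48.39 wt% MgO ÷ 40.304 g/mol = 1.20063 mol, giving 1.20063 Mg and 1.20063 O.
10.71 wt% FeO ÷ 71.844 g/mol = 0.14907 mol, giving 0.14907 Fe and 0.14907 O.
40.94 wt% SiO2 ÷ 60.083 g/mol = 0.68139 mol, giving 0.68139 Si and 1.36278 O.
Oxygen sums to 2.71248; scaling by 4/2.71248 = 1.47467 puts the formula on 4 O.
Si: 0.68139 × 1.47467 = 1.005 atoms per formula unit.

1.005 Si apfu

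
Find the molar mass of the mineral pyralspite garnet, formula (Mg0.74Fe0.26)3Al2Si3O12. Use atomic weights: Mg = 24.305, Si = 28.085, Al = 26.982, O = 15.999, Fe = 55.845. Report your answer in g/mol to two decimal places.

427.72 g/mol

Mg: 2.22 × 24.305 = 53.9571
Fe: 0.78 × 55.845 = 43.5591
Al: 2 × 26.982 = 53.9640
Si: 3 × 28.085 = 84.2550
O: 12 × 15.999 = 191.9880
Summing the contributions gives the formula mass.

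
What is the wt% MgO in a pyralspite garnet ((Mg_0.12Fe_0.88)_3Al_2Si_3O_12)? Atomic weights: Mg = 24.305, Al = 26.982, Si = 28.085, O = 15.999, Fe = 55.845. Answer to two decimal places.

Formula mass = 486.388 g/mol.
0.36 Mg → 0.3600 mol MgO per formula unit; M(MgO) = 40.304, so MgO mass = 14.509 g.
14.509/486.388 × 100 = 2.98 wt%.

2.98 wt%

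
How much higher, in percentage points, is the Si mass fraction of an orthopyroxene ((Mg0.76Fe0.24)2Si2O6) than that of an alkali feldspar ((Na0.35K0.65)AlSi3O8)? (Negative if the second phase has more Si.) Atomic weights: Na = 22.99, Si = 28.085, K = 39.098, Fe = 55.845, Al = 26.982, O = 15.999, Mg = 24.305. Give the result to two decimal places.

-4.88 percentage points

M((Mg0.76Fe0.24)2Si2O6) = 215.913 g/mol, so wt% Si = 56.170/215.913 × 100 = 26.02%.
M((Na0.35K0.65)AlSi3O8) = 272.689 g/mol, so wt% Si = 84.255/272.689 × 100 = 30.90%.
26.02 − 30.90 = -4.88 pp.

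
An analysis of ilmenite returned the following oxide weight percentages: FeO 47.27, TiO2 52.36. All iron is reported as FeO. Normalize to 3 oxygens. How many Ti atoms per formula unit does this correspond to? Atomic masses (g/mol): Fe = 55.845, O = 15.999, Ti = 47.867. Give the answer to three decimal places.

47.27 wt% FeO ÷ 71.844 g/mol = 0.65795 mol, giving 0.65795 Fe and 0.65795 O.
52.36 wt% TiO2 ÷ 79.865 g/mol = 0.65561 mol, giving 0.65561 Ti and 1.31122 O.
Oxygen sums to 1.96917; scaling by 3/1.96917 = 1.52348 puts the formula on 3 O.
Ti: 0.65561 × 1.52348 = 0.999 atoms per formula unit.

0.999 Ti apfu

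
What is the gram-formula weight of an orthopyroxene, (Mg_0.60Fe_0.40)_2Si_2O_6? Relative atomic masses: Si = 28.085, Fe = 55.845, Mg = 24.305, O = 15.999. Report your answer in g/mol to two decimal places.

226.01 g/mol

The formula mass is the sum 1.20*24.305 + 0.80*55.845 + 2*28.085 + 6*15.999.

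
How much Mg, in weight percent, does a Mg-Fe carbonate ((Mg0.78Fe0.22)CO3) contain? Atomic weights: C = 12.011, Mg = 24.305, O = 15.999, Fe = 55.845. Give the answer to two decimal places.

20.78 weight percent

Molar mass of (Mg0.78Fe0.22)CO3: 0.78*24.305 + 0.22*55.845 + 1*12.011 + 3*15.999 = 91.252 g/mol.
Mass of Mg per formula unit: 0.78 × 24.305 = 18.958 g.
Weight fraction Mg = 18.958 / 91.252 = 0.2078.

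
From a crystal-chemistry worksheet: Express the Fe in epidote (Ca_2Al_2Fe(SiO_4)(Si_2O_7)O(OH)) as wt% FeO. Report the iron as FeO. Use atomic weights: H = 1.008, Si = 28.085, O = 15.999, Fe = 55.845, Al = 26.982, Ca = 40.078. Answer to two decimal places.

M(Ca_2Al_2Fe(SiO_4)(Si_2O_7)O(OH)) = 483.215 g/mol; M(FeO) = 71.844 g/mol.
Moles FeO per formula unit = 1 Fe ÷ 1 = 1.0000.
FeO fraction = (1.0000 × 71.844) / 483.215 = 71.844/483.215 = 0.1487.

14.87 wt%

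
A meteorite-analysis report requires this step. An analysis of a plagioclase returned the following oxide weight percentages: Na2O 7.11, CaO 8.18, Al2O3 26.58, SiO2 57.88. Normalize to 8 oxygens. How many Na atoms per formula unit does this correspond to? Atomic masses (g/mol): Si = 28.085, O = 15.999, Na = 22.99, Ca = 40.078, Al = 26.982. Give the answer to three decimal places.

0.618 Na apfu

Na2O: 7.11/61.979 = 0.11472 mol → 0.22944 mol Na, 0.11472 mol O.
CaO: 8.18/56.077 = 0.14587 mol → 0.14587 mol Ca, 0.14587 mol O.
Al2O3: 26.58/101.961 = 0.26069 mol → 0.52138 mol Al, 0.78207 mol O.
SiO2: 57.88/60.083 = 0.96333 mol → 0.96333 mol Si, 1.92666 mol O.
Total oxygen = 2.96932 mol. Normalization factor = 8/2.96932 = 2.69422.
Na per 8 O = 0.22944 × 2.69422 = 0.618.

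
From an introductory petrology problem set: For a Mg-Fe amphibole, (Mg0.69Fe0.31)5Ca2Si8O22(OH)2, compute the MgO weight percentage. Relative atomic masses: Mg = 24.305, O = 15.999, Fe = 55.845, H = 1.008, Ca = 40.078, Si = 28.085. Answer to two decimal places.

Formula mass = 861.240 g/mol.
3.45 Mg → 3.4500 mol MgO per formula unit; M(MgO) = 40.304, so MgO mass = 139.049 g.
139.049/861.240 × 100 = 16.15 wt%.

16.15 wt%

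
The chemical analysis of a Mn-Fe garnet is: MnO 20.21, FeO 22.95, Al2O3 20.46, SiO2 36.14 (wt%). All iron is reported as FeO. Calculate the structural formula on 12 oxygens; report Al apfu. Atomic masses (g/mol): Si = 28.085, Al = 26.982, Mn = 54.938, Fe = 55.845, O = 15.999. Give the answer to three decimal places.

20.21 wt% MnO ÷ 70.937 g/mol = 0.28490 mol, giving 0.28490 Mn and 0.28490 O.
22.95 wt% FeO ÷ 71.844 g/mol = 0.31944 mol, giving 0.31944 Fe and 0.31944 O.
20.46 wt% Al2O3 ÷ 101.961 g/mol = 0.20066 mol, giving 0.40132 Al and 0.60198 O.
36.14 wt% SiO2 ÷ 60.083 g/mol = 0.60150 mol, giving 0.60150 Si and 1.20300 O.
Oxygen sums to 2.40932; scaling by 12/2.40932 = 4.98066 puts the formula on 12 O.
Al: 0.40132 × 4.98066 = 1.999 atoms per formula unit.

1.999 Al apfu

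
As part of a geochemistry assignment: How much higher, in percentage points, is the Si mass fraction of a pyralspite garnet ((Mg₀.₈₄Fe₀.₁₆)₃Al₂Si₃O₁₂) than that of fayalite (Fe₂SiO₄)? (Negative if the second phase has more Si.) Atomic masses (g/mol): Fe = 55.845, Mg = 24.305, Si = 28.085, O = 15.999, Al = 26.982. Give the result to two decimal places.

M((Mg₀.₈₄Fe₀.₁₆)₃Al₂Si₃O₁₂) = 418.261 g/mol, so wt% Si = 84.255/418.261 × 100 = 20.14%.
M(Fe₂SiO₄) = 203.771 g/mol, so wt% Si = 28.085/203.771 × 100 = 13.78%.
20.14 − 13.78 = 6.36 pp.

6.36 percentage points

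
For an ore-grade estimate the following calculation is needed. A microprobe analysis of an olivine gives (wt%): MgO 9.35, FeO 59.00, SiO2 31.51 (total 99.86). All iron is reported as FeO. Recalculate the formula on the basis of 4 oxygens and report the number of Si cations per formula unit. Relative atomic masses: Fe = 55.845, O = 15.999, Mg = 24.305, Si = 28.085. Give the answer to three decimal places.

MgO: 9.35/40.304 = 0.23199 mol → 0.23199 mol Mg, 0.23199 mol O.
FeO: 59.00/71.844 = 0.82122 mol → 0.82122 mol Fe, 0.82122 mol O.
SiO2: 31.51/60.083 = 0.52444 mol → 0.52444 mol Si, 1.04888 mol O.
Total oxygen = 2.10209 mol. Normalization factor = 4/2.10209 = 1.90287.
Si per 4 O = 0.52444 × 1.90287 = 0.998.

0.998 Si apfu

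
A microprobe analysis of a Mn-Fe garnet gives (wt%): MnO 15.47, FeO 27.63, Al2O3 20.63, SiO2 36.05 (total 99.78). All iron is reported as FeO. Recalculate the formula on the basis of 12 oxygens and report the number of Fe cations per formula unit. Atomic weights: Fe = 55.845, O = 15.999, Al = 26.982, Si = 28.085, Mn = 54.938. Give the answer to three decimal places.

MnO: 15.47/70.937 = 0.21808 mol → 0.21808 mol Mn, 0.21808 mol O.
FeO: 27.63/71.844 = 0.38458 mol → 0.38458 mol Fe, 0.38458 mol O.
Al2O3: 20.63/101.961 = 0.20233 mol → 0.40466 mol Al, 0.60699 mol O.
SiO2: 36.05/60.083 = 0.60000 mol → 0.60000 mol Si, 1.20000 mol O.
Total oxygen = 2.40965 mol. Normalization factor = 12/2.40965 = 4.97998.
Fe per 12 O = 0.38458 × 4.97998 = 1.915.

1.915 Fe apfu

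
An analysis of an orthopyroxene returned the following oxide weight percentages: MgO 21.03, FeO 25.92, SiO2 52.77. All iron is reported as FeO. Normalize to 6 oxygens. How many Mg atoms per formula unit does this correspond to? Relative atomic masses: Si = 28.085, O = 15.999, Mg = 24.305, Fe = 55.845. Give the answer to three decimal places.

1.186 Mg apfu

MgO (M=40.304): mol = 0.52178; Mg = 0.52178, O = 0.52178.
FeO (M=71.844): mol = 0.36078; Fe = 0.36078, O = 0.36078.
SiO2 (M=60.083): mol = 0.87829; Si = 0.87829, O = 1.75658.
ΣO = 2.63914; factor = 6/ΣO = 2.27347.
Mg apfu = 0.52178 × 2.27347 = 1.186.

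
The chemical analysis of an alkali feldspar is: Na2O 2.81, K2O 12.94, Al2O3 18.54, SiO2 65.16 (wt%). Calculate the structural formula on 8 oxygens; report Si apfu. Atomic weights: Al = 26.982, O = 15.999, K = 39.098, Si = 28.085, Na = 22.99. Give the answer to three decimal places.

2.81 wt% Na2O ÷ 61.979 g/mol = 0.04534 mol, giving 0.09068 Na and 0.04534 O.
12.94 wt% K2O ÷ 94.195 g/mol = 0.13737 mol, giving 0.27474 K and 0.13737 O.
18.54 wt% Al2O3 ÷ 101.961 g/mol = 0.18183 mol, giving 0.36366 Al and 0.54549 O.
65.16 wt% SiO2 ÷ 60.083 g/mol = 1.08450 mol, giving 1.08450 Si and 2.16900 O.
Oxygen sums to 2.89720; scaling by 8/2.89720 = 2.76129 puts the formula on 8 O.
Si: 1.08450 × 2.76129 = 2.995 atoms per formula unit.

2.995 Si apfu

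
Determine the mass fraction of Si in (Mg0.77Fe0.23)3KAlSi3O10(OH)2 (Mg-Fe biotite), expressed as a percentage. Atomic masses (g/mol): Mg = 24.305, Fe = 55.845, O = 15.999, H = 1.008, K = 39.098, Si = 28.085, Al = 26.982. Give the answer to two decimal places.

19.19 weight percent

Molar mass of (Mg0.77Fe0.23)3KAlSi3O10(OH)2: 2.31*24.305 + 0.69*55.845 + 1*39.098 + 1*26.982 + 3*28.085 + 12*15.999 + 2*1.008 = 439.017 g/mol.
Mass of Si per formula unit: 3 × 28.085 = 84.255 g.
Weight fraction Si = 84.255 / 439.017 = 0.1919.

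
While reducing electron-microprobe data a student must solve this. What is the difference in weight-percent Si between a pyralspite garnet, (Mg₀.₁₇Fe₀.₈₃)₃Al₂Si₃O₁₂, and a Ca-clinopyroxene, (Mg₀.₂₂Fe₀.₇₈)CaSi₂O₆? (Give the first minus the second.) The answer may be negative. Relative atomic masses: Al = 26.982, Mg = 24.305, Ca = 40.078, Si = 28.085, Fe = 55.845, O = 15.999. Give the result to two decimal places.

Si in (Mg₀.₁₇Fe₀.₈₃)₃Al₂Si₃O₁₂: molar mass 481.657 g/mol; 3×28.085 = 84.255 g → 17.49 wt%.
Si in (Mg₀.₂₂Fe₀.₇₈)CaSi₂O₆: molar mass 241.148 g/mol; 2×28.085 = 56.170 g → 23.29 wt%.
Difference = 17.49 − 23.29 = -5.80 percentage points.

-5.80 percentage points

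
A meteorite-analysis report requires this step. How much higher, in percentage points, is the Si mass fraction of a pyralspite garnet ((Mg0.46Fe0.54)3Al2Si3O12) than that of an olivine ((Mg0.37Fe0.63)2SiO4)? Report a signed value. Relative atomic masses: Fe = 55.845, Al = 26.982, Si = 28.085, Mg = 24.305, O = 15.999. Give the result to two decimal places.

2.98 percentage points

First mineral: 84.255 g Si in 454.217 g formula = 18.55 wt% Si.
Second mineral: 28.085 g Si in 180.431 g formula = 15.57 wt% Si.
18.55% − 15.57% gives a difference of 2.98 percentage points.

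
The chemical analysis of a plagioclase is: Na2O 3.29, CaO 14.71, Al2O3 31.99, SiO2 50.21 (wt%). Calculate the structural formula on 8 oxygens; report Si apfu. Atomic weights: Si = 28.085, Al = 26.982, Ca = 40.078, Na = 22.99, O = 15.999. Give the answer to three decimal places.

Na2O (M=61.979): mol = 0.05308; Na = 0.10616, O = 0.05308.
CaO (M=56.077): mol = 0.26232; Ca = 0.26232, O = 0.26232.
Al2O3 (M=101.961): mol = 0.31375; Al = 0.62750, O = 0.94125.
SiO2 (M=60.083): mol = 0.83568; Si = 0.83568, O = 1.67136.
ΣO = 2.92801; factor = 8/ΣO = 2.73223.
Si apfu = 0.83568 × 2.73223 = 2.283.

2.283 Si apfu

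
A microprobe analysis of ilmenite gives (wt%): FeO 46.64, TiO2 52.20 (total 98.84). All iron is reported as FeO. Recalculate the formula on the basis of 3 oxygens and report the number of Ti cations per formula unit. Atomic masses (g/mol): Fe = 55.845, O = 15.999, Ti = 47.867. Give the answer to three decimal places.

1.002 Ti apfu

FeO (M=71.844): mol = 0.64918; Fe = 0.64918, O = 0.64918.
TiO2 (M=79.865): mol = 0.65360; Ti = 0.65360, O = 1.30720.
ΣO = 1.95638; factor = 3/ΣO = 1.53344.
Ti apfu = 0.65360 × 1.53344 = 1.002.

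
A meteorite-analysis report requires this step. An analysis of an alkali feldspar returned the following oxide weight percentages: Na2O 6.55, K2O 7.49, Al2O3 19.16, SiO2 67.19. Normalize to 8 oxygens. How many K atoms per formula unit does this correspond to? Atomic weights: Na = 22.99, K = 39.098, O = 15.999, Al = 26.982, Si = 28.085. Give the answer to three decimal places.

0.426 K apfu

Na2O (M=61.979): mol = 0.10568; Na = 0.21136, O = 0.10568.
K2O (M=94.195): mol = 0.07952; K = 0.15904, O = 0.07952.
Al2O3 (M=101.961): mol = 0.18791; Al = 0.37582, O = 0.56373.
SiO2 (M=60.083): mol = 1.11829; Si = 1.11829, O = 2.23658.
ΣO = 2.98551; factor = 8/ΣO = 2.67961.
K apfu = 0.15904 × 2.67961 = 0.426.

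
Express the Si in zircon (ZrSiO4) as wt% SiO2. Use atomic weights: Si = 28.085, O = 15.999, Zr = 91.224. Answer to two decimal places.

M(ZrSiO4) = 183.305 g/mol; M(SiO2) = 60.083 g/mol.
Moles SiO2 per formula unit = 1 Si ÷ 1 = 1.0000.
SiO2 fraction = (1.0000 × 60.083) / 183.305 = 60.083/183.305 = 0.3278.

32.78 wt%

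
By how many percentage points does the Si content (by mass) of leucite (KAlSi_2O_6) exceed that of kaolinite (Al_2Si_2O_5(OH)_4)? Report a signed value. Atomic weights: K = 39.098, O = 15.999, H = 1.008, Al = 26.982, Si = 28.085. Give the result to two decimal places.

Si in KAlSi_2O_6: molar mass 218.244 g/mol; 2×28.085 = 56.170 g → 25.74 wt%.
Si in Al_2Si_2O_5(OH)_4: molar mass 258.157 g/mol; 2×28.085 = 56.170 g → 21.76 wt%.
Difference = 25.74 − 21.76 = 3.98 percentage points.

3.98 percentage points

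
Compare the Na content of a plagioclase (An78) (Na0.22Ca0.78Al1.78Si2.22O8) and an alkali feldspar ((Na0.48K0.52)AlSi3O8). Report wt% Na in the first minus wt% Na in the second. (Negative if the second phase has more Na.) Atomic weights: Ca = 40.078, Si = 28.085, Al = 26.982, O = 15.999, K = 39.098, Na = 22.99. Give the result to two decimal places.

First mineral: 5.058 g Na in 274.687 g formula = 1.84 wt% Na.
Second mineral: 11.035 g Na in 270.595 g formula = 4.08 wt% Na.
1.84% − 4.08% gives a difference of -2.24 percentage points.

-2.24 percentage points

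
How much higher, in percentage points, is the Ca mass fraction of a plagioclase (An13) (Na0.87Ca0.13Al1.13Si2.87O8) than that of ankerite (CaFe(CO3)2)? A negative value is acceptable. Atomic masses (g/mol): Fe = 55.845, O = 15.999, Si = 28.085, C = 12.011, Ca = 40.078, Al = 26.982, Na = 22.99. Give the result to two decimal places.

-16.59 percentage points

First mineral: 5.210 g Ca in 264.297 g formula = 1.97 wt% Ca.
Second mineral: 40.078 g Ca in 215.939 g formula = 18.56 wt% Ca.
1.97% − 18.56% gives a difference of -16.59 percentage points.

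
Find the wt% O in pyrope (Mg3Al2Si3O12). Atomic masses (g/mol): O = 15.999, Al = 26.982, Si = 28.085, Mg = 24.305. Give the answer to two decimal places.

Molar mass of Mg3Al2Si3O12: 3*24.305 + 2*26.982 + 3*28.085 + 12*15.999 = 403.122 g/mol.
Mass of O per formula unit: 12 × 15.999 = 191.988 g.
Weight fraction O = 191.988 / 403.122 = 0.4763.

47.63 weight percent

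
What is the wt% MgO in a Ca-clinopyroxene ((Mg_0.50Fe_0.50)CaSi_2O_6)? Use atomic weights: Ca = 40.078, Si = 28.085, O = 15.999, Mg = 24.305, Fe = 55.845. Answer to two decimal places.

Formula mass = 232.317 g/mol.
0.50 Mg → 0.5000 mol MgO per formula unit; M(MgO) = 40.304, so MgO mass = 20.152 g.
20.152/232.317 × 100 = 8.67 wt%.

8.67 wt%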